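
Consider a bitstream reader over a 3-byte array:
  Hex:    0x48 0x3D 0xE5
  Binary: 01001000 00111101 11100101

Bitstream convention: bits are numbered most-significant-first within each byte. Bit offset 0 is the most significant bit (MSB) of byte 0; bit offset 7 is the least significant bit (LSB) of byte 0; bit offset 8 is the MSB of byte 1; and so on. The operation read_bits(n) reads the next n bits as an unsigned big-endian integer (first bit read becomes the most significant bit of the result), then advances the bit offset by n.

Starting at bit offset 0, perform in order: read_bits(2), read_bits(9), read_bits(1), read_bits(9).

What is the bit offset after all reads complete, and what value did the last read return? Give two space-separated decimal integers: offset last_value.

Answer: 21 444

Derivation:
Read 1: bits[0:2] width=2 -> value=1 (bin 01); offset now 2 = byte 0 bit 2; 22 bits remain
Read 2: bits[2:11] width=9 -> value=65 (bin 001000001); offset now 11 = byte 1 bit 3; 13 bits remain
Read 3: bits[11:12] width=1 -> value=1 (bin 1); offset now 12 = byte 1 bit 4; 12 bits remain
Read 4: bits[12:21] width=9 -> value=444 (bin 110111100); offset now 21 = byte 2 bit 5; 3 bits remain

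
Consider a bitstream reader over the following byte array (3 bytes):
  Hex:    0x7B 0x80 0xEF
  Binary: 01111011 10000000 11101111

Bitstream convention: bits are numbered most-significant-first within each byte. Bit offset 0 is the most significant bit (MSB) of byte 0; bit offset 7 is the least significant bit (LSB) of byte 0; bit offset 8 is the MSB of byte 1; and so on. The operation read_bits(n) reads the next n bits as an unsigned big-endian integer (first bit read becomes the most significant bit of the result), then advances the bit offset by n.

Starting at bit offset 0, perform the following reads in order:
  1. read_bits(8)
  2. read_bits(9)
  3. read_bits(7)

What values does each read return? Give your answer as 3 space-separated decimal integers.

Read 1: bits[0:8] width=8 -> value=123 (bin 01111011); offset now 8 = byte 1 bit 0; 16 bits remain
Read 2: bits[8:17] width=9 -> value=257 (bin 100000001); offset now 17 = byte 2 bit 1; 7 bits remain
Read 3: bits[17:24] width=7 -> value=111 (bin 1101111); offset now 24 = byte 3 bit 0; 0 bits remain

Answer: 123 257 111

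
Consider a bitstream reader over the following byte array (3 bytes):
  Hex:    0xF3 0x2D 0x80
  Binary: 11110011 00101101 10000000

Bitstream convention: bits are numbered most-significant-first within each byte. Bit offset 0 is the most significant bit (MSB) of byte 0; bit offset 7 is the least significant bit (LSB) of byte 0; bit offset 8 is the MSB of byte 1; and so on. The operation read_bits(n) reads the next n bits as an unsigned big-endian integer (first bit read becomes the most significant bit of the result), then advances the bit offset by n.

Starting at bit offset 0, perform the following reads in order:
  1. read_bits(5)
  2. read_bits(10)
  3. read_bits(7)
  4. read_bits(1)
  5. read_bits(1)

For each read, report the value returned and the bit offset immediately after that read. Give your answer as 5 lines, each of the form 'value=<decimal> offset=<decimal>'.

Read 1: bits[0:5] width=5 -> value=30 (bin 11110); offset now 5 = byte 0 bit 5; 19 bits remain
Read 2: bits[5:15] width=10 -> value=406 (bin 0110010110); offset now 15 = byte 1 bit 7; 9 bits remain
Read 3: bits[15:22] width=7 -> value=96 (bin 1100000); offset now 22 = byte 2 bit 6; 2 bits remain
Read 4: bits[22:23] width=1 -> value=0 (bin 0); offset now 23 = byte 2 bit 7; 1 bits remain
Read 5: bits[23:24] width=1 -> value=0 (bin 0); offset now 24 = byte 3 bit 0; 0 bits remain

Answer: value=30 offset=5
value=406 offset=15
value=96 offset=22
value=0 offset=23
value=0 offset=24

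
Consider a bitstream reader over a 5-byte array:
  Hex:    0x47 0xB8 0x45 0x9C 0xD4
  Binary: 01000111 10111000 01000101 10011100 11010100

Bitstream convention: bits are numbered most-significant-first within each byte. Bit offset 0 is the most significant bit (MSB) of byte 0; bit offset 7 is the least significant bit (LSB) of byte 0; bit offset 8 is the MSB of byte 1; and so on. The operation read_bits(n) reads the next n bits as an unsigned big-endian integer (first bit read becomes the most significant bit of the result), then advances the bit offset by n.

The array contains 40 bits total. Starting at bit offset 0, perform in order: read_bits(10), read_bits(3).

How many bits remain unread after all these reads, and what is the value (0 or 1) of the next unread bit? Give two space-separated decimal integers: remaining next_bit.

Answer: 27 0

Derivation:
Read 1: bits[0:10] width=10 -> value=286 (bin 0100011110); offset now 10 = byte 1 bit 2; 30 bits remain
Read 2: bits[10:13] width=3 -> value=7 (bin 111); offset now 13 = byte 1 bit 5; 27 bits remain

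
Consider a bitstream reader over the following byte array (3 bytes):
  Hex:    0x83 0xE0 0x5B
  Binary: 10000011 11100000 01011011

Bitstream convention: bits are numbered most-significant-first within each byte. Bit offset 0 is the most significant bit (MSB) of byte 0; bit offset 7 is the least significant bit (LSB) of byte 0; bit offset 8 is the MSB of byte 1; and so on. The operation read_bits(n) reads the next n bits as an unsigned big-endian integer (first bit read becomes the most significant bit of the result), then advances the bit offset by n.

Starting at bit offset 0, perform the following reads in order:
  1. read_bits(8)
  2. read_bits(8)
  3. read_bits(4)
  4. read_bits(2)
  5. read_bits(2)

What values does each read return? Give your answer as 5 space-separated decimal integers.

Answer: 131 224 5 2 3

Derivation:
Read 1: bits[0:8] width=8 -> value=131 (bin 10000011); offset now 8 = byte 1 bit 0; 16 bits remain
Read 2: bits[8:16] width=8 -> value=224 (bin 11100000); offset now 16 = byte 2 bit 0; 8 bits remain
Read 3: bits[16:20] width=4 -> value=5 (bin 0101); offset now 20 = byte 2 bit 4; 4 bits remain
Read 4: bits[20:22] width=2 -> value=2 (bin 10); offset now 22 = byte 2 bit 6; 2 bits remain
Read 5: bits[22:24] width=2 -> value=3 (bin 11); offset now 24 = byte 3 bit 0; 0 bits remain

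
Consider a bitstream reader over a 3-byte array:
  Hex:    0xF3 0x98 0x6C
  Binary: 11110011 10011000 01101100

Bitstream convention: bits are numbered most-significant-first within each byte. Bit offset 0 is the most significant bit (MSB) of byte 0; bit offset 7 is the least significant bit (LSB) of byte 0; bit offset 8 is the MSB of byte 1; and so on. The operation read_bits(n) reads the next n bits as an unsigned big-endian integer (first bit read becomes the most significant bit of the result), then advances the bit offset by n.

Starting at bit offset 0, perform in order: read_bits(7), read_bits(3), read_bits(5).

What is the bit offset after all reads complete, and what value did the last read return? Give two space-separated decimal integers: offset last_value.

Answer: 15 12

Derivation:
Read 1: bits[0:7] width=7 -> value=121 (bin 1111001); offset now 7 = byte 0 bit 7; 17 bits remain
Read 2: bits[7:10] width=3 -> value=6 (bin 110); offset now 10 = byte 1 bit 2; 14 bits remain
Read 3: bits[10:15] width=5 -> value=12 (bin 01100); offset now 15 = byte 1 bit 7; 9 bits remain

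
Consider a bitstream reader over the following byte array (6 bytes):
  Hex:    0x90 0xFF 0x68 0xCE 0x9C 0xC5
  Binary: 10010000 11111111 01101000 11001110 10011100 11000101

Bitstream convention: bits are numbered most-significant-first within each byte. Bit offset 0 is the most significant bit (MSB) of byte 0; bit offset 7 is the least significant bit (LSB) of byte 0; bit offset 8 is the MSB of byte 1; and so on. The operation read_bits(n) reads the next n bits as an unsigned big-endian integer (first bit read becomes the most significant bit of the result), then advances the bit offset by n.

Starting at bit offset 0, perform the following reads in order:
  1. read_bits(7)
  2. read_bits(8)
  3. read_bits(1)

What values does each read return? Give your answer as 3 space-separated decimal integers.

Read 1: bits[0:7] width=7 -> value=72 (bin 1001000); offset now 7 = byte 0 bit 7; 41 bits remain
Read 2: bits[7:15] width=8 -> value=127 (bin 01111111); offset now 15 = byte 1 bit 7; 33 bits remain
Read 3: bits[15:16] width=1 -> value=1 (bin 1); offset now 16 = byte 2 bit 0; 32 bits remain

Answer: 72 127 1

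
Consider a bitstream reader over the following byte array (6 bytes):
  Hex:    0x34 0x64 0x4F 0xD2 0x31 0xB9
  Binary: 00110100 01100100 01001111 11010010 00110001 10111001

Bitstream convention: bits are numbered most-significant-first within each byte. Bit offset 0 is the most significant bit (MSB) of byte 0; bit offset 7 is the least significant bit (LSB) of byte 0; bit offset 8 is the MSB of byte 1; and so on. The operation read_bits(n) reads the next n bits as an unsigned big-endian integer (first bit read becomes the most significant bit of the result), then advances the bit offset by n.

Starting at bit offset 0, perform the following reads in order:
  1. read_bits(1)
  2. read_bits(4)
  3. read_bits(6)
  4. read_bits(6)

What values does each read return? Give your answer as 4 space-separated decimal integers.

Read 1: bits[0:1] width=1 -> value=0 (bin 0); offset now 1 = byte 0 bit 1; 47 bits remain
Read 2: bits[1:5] width=4 -> value=6 (bin 0110); offset now 5 = byte 0 bit 5; 43 bits remain
Read 3: bits[5:11] width=6 -> value=35 (bin 100011); offset now 11 = byte 1 bit 3; 37 bits remain
Read 4: bits[11:17] width=6 -> value=8 (bin 001000); offset now 17 = byte 2 bit 1; 31 bits remain

Answer: 0 6 35 8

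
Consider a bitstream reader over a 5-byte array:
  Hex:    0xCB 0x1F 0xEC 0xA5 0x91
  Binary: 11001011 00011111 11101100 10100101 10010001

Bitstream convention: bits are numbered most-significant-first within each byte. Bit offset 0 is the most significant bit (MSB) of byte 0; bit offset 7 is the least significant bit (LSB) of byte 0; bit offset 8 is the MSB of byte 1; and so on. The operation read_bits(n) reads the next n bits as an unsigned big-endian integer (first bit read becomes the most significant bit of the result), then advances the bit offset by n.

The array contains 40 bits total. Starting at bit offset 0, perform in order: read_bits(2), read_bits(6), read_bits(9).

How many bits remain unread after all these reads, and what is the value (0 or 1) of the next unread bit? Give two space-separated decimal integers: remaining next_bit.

Read 1: bits[0:2] width=2 -> value=3 (bin 11); offset now 2 = byte 0 bit 2; 38 bits remain
Read 2: bits[2:8] width=6 -> value=11 (bin 001011); offset now 8 = byte 1 bit 0; 32 bits remain
Read 3: bits[8:17] width=9 -> value=63 (bin 000111111); offset now 17 = byte 2 bit 1; 23 bits remain

Answer: 23 1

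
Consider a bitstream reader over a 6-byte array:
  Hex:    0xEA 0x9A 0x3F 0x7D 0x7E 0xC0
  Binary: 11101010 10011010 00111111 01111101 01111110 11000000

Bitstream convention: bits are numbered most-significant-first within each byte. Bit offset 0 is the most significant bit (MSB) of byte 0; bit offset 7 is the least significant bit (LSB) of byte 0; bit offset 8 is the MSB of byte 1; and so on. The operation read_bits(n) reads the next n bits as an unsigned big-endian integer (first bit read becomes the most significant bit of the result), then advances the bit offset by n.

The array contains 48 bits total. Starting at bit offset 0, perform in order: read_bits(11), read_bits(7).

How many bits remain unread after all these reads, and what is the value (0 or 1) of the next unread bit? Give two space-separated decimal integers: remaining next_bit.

Read 1: bits[0:11] width=11 -> value=1876 (bin 11101010100); offset now 11 = byte 1 bit 3; 37 bits remain
Read 2: bits[11:18] width=7 -> value=104 (bin 1101000); offset now 18 = byte 2 bit 2; 30 bits remain

Answer: 30 1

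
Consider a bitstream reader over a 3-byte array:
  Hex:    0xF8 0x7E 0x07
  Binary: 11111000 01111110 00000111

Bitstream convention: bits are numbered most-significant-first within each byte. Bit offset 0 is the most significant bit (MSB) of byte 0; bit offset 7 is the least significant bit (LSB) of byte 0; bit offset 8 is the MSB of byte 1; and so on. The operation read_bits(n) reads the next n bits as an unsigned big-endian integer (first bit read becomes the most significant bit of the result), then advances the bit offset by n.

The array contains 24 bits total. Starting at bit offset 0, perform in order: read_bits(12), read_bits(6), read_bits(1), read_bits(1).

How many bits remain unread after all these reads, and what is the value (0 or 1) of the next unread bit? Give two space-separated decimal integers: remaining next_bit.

Read 1: bits[0:12] width=12 -> value=3975 (bin 111110000111); offset now 12 = byte 1 bit 4; 12 bits remain
Read 2: bits[12:18] width=6 -> value=56 (bin 111000); offset now 18 = byte 2 bit 2; 6 bits remain
Read 3: bits[18:19] width=1 -> value=0 (bin 0); offset now 19 = byte 2 bit 3; 5 bits remain
Read 4: bits[19:20] width=1 -> value=0 (bin 0); offset now 20 = byte 2 bit 4; 4 bits remain

Answer: 4 0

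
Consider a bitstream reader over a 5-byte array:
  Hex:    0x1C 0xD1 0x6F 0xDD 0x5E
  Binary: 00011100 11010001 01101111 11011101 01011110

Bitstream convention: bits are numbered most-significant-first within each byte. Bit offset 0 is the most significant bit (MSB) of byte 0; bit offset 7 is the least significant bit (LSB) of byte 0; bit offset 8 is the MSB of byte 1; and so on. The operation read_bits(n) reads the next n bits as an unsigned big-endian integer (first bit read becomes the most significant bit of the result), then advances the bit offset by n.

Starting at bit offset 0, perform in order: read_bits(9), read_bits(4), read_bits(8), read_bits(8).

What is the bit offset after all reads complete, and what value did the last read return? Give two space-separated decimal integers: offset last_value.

Answer: 29 251

Derivation:
Read 1: bits[0:9] width=9 -> value=57 (bin 000111001); offset now 9 = byte 1 bit 1; 31 bits remain
Read 2: bits[9:13] width=4 -> value=10 (bin 1010); offset now 13 = byte 1 bit 5; 27 bits remain
Read 3: bits[13:21] width=8 -> value=45 (bin 00101101); offset now 21 = byte 2 bit 5; 19 bits remain
Read 4: bits[21:29] width=8 -> value=251 (bin 11111011); offset now 29 = byte 3 bit 5; 11 bits remain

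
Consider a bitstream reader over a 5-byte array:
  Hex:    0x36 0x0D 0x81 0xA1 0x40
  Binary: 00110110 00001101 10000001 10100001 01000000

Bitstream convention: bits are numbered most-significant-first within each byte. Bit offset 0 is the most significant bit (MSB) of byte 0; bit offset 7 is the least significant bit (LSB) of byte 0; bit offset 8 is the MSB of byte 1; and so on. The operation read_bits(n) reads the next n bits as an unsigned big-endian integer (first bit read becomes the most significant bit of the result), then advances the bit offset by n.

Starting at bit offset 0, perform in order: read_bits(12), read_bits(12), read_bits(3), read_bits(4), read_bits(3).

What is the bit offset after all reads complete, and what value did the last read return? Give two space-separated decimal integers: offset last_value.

Answer: 34 5

Derivation:
Read 1: bits[0:12] width=12 -> value=864 (bin 001101100000); offset now 12 = byte 1 bit 4; 28 bits remain
Read 2: bits[12:24] width=12 -> value=3457 (bin 110110000001); offset now 24 = byte 3 bit 0; 16 bits remain
Read 3: bits[24:27] width=3 -> value=5 (bin 101); offset now 27 = byte 3 bit 3; 13 bits remain
Read 4: bits[27:31] width=4 -> value=0 (bin 0000); offset now 31 = byte 3 bit 7; 9 bits remain
Read 5: bits[31:34] width=3 -> value=5 (bin 101); offset now 34 = byte 4 bit 2; 6 bits remain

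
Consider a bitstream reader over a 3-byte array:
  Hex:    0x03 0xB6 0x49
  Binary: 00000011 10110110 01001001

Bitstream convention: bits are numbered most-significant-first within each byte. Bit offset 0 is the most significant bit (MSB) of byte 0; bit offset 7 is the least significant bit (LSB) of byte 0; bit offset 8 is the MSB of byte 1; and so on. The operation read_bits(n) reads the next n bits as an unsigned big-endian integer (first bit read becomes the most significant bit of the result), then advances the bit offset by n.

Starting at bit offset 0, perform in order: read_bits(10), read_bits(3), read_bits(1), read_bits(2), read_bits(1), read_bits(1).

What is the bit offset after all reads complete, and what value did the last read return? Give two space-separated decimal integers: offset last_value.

Read 1: bits[0:10] width=10 -> value=14 (bin 0000001110); offset now 10 = byte 1 bit 2; 14 bits remain
Read 2: bits[10:13] width=3 -> value=6 (bin 110); offset now 13 = byte 1 bit 5; 11 bits remain
Read 3: bits[13:14] width=1 -> value=1 (bin 1); offset now 14 = byte 1 bit 6; 10 bits remain
Read 4: bits[14:16] width=2 -> value=2 (bin 10); offset now 16 = byte 2 bit 0; 8 bits remain
Read 5: bits[16:17] width=1 -> value=0 (bin 0); offset now 17 = byte 2 bit 1; 7 bits remain
Read 6: bits[17:18] width=1 -> value=1 (bin 1); offset now 18 = byte 2 bit 2; 6 bits remain

Answer: 18 1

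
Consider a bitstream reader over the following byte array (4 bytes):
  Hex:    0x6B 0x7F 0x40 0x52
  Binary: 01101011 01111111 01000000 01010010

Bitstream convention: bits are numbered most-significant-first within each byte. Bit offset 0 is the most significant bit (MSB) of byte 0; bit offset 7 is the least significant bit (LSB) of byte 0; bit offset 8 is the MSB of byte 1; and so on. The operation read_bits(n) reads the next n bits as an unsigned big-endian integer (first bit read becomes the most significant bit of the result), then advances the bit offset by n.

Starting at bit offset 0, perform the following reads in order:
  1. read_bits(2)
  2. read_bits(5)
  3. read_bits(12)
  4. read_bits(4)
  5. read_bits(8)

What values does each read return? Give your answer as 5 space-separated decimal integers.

Read 1: bits[0:2] width=2 -> value=1 (bin 01); offset now 2 = byte 0 bit 2; 30 bits remain
Read 2: bits[2:7] width=5 -> value=21 (bin 10101); offset now 7 = byte 0 bit 7; 25 bits remain
Read 3: bits[7:19] width=12 -> value=3066 (bin 101111111010); offset now 19 = byte 2 bit 3; 13 bits remain
Read 4: bits[19:23] width=4 -> value=0 (bin 0000); offset now 23 = byte 2 bit 7; 9 bits remain
Read 5: bits[23:31] width=8 -> value=41 (bin 00101001); offset now 31 = byte 3 bit 7; 1 bits remain

Answer: 1 21 3066 0 41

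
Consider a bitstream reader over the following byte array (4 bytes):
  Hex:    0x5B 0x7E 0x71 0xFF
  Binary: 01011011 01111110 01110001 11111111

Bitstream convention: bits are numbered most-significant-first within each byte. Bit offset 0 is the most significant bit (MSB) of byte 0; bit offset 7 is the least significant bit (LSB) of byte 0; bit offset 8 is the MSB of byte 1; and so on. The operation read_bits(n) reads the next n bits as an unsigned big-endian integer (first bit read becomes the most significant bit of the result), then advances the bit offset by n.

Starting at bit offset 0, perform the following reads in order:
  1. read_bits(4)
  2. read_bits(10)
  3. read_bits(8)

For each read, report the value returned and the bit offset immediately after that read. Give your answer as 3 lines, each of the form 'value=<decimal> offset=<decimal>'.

Read 1: bits[0:4] width=4 -> value=5 (bin 0101); offset now 4 = byte 0 bit 4; 28 bits remain
Read 2: bits[4:14] width=10 -> value=735 (bin 1011011111); offset now 14 = byte 1 bit 6; 18 bits remain
Read 3: bits[14:22] width=8 -> value=156 (bin 10011100); offset now 22 = byte 2 bit 6; 10 bits remain

Answer: value=5 offset=4
value=735 offset=14
value=156 offset=22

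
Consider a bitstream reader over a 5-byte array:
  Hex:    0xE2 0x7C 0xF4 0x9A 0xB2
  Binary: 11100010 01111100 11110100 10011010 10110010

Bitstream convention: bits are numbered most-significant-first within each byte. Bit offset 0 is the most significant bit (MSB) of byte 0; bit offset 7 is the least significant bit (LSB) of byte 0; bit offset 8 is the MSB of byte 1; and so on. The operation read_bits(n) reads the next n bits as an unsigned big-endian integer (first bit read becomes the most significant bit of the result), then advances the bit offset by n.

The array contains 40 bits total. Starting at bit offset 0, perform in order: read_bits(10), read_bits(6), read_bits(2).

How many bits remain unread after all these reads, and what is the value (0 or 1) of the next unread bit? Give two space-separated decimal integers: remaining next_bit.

Read 1: bits[0:10] width=10 -> value=905 (bin 1110001001); offset now 10 = byte 1 bit 2; 30 bits remain
Read 2: bits[10:16] width=6 -> value=60 (bin 111100); offset now 16 = byte 2 bit 0; 24 bits remain
Read 3: bits[16:18] width=2 -> value=3 (bin 11); offset now 18 = byte 2 bit 2; 22 bits remain

Answer: 22 1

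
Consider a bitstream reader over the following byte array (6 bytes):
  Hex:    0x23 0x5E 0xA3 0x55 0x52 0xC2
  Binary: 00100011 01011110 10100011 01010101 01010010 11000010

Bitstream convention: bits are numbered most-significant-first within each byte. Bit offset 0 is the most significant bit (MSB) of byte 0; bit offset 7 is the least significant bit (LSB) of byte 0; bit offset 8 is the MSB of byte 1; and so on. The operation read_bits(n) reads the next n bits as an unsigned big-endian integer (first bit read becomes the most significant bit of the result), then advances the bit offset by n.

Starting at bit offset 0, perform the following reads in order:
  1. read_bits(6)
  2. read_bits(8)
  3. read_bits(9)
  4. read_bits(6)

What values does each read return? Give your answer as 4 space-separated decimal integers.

Answer: 8 215 337 42

Derivation:
Read 1: bits[0:6] width=6 -> value=8 (bin 001000); offset now 6 = byte 0 bit 6; 42 bits remain
Read 2: bits[6:14] width=8 -> value=215 (bin 11010111); offset now 14 = byte 1 bit 6; 34 bits remain
Read 3: bits[14:23] width=9 -> value=337 (bin 101010001); offset now 23 = byte 2 bit 7; 25 bits remain
Read 4: bits[23:29] width=6 -> value=42 (bin 101010); offset now 29 = byte 3 bit 5; 19 bits remain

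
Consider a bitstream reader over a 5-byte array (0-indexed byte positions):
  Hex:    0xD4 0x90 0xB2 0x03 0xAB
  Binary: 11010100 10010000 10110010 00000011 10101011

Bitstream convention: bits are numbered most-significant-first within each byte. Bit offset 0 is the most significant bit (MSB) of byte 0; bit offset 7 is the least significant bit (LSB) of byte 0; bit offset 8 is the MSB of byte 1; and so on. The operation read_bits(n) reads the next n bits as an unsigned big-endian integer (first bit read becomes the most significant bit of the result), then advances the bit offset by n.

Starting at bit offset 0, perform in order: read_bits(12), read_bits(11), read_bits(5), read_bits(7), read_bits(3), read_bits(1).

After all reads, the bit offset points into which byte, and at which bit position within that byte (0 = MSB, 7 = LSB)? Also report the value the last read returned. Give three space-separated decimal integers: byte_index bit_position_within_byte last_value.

Read 1: bits[0:12] width=12 -> value=3401 (bin 110101001001); offset now 12 = byte 1 bit 4; 28 bits remain
Read 2: bits[12:23] width=11 -> value=89 (bin 00001011001); offset now 23 = byte 2 bit 7; 17 bits remain
Read 3: bits[23:28] width=5 -> value=0 (bin 00000); offset now 28 = byte 3 bit 4; 12 bits remain
Read 4: bits[28:35] width=7 -> value=29 (bin 0011101); offset now 35 = byte 4 bit 3; 5 bits remain
Read 5: bits[35:38] width=3 -> value=2 (bin 010); offset now 38 = byte 4 bit 6; 2 bits remain
Read 6: bits[38:39] width=1 -> value=1 (bin 1); offset now 39 = byte 4 bit 7; 1 bits remain

Answer: 4 7 1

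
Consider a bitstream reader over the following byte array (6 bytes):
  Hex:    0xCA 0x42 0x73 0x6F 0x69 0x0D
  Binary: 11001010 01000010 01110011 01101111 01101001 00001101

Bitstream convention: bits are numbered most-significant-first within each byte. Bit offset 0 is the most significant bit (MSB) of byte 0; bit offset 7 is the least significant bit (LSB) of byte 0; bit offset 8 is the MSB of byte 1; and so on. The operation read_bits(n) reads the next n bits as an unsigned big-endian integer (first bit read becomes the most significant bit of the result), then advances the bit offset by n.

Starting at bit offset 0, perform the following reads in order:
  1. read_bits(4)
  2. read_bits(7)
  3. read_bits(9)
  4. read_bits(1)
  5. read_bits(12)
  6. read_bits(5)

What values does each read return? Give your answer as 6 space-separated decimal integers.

Answer: 12 82 39 0 1758 26

Derivation:
Read 1: bits[0:4] width=4 -> value=12 (bin 1100); offset now 4 = byte 0 bit 4; 44 bits remain
Read 2: bits[4:11] width=7 -> value=82 (bin 1010010); offset now 11 = byte 1 bit 3; 37 bits remain
Read 3: bits[11:20] width=9 -> value=39 (bin 000100111); offset now 20 = byte 2 bit 4; 28 bits remain
Read 4: bits[20:21] width=1 -> value=0 (bin 0); offset now 21 = byte 2 bit 5; 27 bits remain
Read 5: bits[21:33] width=12 -> value=1758 (bin 011011011110); offset now 33 = byte 4 bit 1; 15 bits remain
Read 6: bits[33:38] width=5 -> value=26 (bin 11010); offset now 38 = byte 4 bit 6; 10 bits remain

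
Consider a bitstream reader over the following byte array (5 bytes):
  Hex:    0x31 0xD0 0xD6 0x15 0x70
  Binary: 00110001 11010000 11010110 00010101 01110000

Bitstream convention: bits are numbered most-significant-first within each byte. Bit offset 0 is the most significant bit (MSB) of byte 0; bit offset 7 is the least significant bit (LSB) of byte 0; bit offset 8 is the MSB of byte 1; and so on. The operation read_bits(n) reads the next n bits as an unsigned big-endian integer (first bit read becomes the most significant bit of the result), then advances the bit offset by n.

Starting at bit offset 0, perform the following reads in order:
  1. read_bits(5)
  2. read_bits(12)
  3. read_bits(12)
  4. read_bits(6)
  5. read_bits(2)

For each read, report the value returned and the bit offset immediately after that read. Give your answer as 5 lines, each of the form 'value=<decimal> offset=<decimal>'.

Read 1: bits[0:5] width=5 -> value=6 (bin 00110); offset now 5 = byte 0 bit 5; 35 bits remain
Read 2: bits[5:17] width=12 -> value=929 (bin 001110100001); offset now 17 = byte 2 bit 1; 23 bits remain
Read 3: bits[17:29] width=12 -> value=2754 (bin 101011000010); offset now 29 = byte 3 bit 5; 11 bits remain
Read 4: bits[29:35] width=6 -> value=43 (bin 101011); offset now 35 = byte 4 bit 3; 5 bits remain
Read 5: bits[35:37] width=2 -> value=2 (bin 10); offset now 37 = byte 4 bit 5; 3 bits remain

Answer: value=6 offset=5
value=929 offset=17
value=2754 offset=29
value=43 offset=35
value=2 offset=37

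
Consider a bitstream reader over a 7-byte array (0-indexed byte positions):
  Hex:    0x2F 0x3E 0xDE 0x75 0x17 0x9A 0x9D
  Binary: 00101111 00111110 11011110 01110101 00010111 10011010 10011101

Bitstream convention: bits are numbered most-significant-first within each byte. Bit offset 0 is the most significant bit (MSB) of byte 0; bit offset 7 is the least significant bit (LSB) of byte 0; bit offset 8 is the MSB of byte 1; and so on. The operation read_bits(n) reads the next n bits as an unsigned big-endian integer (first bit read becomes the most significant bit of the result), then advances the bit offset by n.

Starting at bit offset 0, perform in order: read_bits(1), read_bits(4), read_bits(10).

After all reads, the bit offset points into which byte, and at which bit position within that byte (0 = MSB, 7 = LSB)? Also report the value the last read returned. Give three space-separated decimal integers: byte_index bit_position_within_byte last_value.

Read 1: bits[0:1] width=1 -> value=0 (bin 0); offset now 1 = byte 0 bit 1; 55 bits remain
Read 2: bits[1:5] width=4 -> value=5 (bin 0101); offset now 5 = byte 0 bit 5; 51 bits remain
Read 3: bits[5:15] width=10 -> value=927 (bin 1110011111); offset now 15 = byte 1 bit 7; 41 bits remain

Answer: 1 7 927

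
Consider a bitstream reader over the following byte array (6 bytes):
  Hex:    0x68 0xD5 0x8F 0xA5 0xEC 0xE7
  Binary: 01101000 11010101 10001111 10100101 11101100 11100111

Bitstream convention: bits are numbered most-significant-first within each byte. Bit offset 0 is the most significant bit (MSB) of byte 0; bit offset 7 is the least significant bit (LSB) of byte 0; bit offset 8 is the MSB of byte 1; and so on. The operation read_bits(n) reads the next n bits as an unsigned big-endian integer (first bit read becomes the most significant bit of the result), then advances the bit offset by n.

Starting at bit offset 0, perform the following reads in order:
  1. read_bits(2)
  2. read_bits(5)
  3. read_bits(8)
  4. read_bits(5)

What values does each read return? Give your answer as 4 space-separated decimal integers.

Read 1: bits[0:2] width=2 -> value=1 (bin 01); offset now 2 = byte 0 bit 2; 46 bits remain
Read 2: bits[2:7] width=5 -> value=20 (bin 10100); offset now 7 = byte 0 bit 7; 41 bits remain
Read 3: bits[7:15] width=8 -> value=106 (bin 01101010); offset now 15 = byte 1 bit 7; 33 bits remain
Read 4: bits[15:20] width=5 -> value=24 (bin 11000); offset now 20 = byte 2 bit 4; 28 bits remain

Answer: 1 20 106 24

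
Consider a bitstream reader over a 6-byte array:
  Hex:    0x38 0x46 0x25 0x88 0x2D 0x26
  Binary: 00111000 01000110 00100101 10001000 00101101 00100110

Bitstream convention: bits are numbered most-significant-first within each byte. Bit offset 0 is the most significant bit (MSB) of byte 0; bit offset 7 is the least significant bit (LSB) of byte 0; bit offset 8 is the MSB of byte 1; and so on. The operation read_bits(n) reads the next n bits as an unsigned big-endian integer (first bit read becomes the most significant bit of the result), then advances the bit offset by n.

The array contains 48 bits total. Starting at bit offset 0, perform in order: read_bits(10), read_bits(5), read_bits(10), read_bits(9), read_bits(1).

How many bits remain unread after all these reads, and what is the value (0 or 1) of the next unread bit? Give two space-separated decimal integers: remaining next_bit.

Answer: 13 0

Derivation:
Read 1: bits[0:10] width=10 -> value=225 (bin 0011100001); offset now 10 = byte 1 bit 2; 38 bits remain
Read 2: bits[10:15] width=5 -> value=3 (bin 00011); offset now 15 = byte 1 bit 7; 33 bits remain
Read 3: bits[15:25] width=10 -> value=75 (bin 0001001011); offset now 25 = byte 3 bit 1; 23 bits remain
Read 4: bits[25:34] width=9 -> value=32 (bin 000100000); offset now 34 = byte 4 bit 2; 14 bits remain
Read 5: bits[34:35] width=1 -> value=1 (bin 1); offset now 35 = byte 4 bit 3; 13 bits remain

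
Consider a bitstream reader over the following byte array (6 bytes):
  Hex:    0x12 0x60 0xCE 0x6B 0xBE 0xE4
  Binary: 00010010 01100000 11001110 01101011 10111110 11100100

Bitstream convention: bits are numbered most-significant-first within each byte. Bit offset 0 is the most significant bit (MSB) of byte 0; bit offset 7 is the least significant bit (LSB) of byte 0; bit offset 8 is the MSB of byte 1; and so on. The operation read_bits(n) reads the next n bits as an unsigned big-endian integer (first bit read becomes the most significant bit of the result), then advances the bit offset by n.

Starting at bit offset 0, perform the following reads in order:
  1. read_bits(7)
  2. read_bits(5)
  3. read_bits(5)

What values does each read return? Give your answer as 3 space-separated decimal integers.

Answer: 9 6 1

Derivation:
Read 1: bits[0:7] width=7 -> value=9 (bin 0001001); offset now 7 = byte 0 bit 7; 41 bits remain
Read 2: bits[7:12] width=5 -> value=6 (bin 00110); offset now 12 = byte 1 bit 4; 36 bits remain
Read 3: bits[12:17] width=5 -> value=1 (bin 00001); offset now 17 = byte 2 bit 1; 31 bits remain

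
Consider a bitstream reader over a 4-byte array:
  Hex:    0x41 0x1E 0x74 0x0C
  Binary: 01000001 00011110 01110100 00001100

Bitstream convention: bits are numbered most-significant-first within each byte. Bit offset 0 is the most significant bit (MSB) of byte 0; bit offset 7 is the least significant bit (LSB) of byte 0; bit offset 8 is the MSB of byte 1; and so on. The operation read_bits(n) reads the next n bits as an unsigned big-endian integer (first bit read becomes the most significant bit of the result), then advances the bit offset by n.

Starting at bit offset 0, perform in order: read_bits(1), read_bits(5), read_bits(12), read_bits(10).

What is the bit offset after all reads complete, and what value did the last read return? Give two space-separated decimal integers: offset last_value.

Read 1: bits[0:1] width=1 -> value=0 (bin 0); offset now 1 = byte 0 bit 1; 31 bits remain
Read 2: bits[1:6] width=5 -> value=16 (bin 10000); offset now 6 = byte 0 bit 6; 26 bits remain
Read 3: bits[6:18] width=12 -> value=1145 (bin 010001111001); offset now 18 = byte 2 bit 2; 14 bits remain
Read 4: bits[18:28] width=10 -> value=832 (bin 1101000000); offset now 28 = byte 3 bit 4; 4 bits remain

Answer: 28 832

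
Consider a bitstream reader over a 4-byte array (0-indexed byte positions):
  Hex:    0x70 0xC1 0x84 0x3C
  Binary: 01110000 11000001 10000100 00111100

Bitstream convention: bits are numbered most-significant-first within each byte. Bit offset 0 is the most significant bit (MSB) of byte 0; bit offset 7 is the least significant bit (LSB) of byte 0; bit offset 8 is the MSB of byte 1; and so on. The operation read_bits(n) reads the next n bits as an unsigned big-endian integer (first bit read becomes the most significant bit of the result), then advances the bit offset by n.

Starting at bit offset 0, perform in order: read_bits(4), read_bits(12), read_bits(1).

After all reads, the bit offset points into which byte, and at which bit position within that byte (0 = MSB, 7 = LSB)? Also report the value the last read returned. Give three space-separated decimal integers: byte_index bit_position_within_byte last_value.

Answer: 2 1 1

Derivation:
Read 1: bits[0:4] width=4 -> value=7 (bin 0111); offset now 4 = byte 0 bit 4; 28 bits remain
Read 2: bits[4:16] width=12 -> value=193 (bin 000011000001); offset now 16 = byte 2 bit 0; 16 bits remain
Read 3: bits[16:17] width=1 -> value=1 (bin 1); offset now 17 = byte 2 bit 1; 15 bits remain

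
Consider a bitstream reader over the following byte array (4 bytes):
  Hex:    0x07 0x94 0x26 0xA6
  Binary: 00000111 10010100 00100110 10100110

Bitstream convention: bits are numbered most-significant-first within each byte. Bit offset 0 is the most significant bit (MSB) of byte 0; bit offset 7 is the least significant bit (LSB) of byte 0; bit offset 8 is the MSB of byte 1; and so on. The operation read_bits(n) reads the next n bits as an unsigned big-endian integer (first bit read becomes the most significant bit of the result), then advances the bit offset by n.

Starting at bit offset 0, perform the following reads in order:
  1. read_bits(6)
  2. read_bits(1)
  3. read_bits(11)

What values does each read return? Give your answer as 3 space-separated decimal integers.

Answer: 1 1 1616

Derivation:
Read 1: bits[0:6] width=6 -> value=1 (bin 000001); offset now 6 = byte 0 bit 6; 26 bits remain
Read 2: bits[6:7] width=1 -> value=1 (bin 1); offset now 7 = byte 0 bit 7; 25 bits remain
Read 3: bits[7:18] width=11 -> value=1616 (bin 11001010000); offset now 18 = byte 2 bit 2; 14 bits remain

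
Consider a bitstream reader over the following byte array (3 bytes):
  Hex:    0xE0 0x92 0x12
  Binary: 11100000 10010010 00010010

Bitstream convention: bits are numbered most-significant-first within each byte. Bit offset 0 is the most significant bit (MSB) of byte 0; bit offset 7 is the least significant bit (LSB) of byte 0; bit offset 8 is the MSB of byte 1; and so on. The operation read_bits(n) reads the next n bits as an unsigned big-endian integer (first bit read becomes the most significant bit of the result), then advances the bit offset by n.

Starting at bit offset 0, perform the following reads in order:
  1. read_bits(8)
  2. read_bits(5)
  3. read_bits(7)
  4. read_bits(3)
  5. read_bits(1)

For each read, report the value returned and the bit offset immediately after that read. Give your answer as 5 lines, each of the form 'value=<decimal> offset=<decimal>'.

Answer: value=224 offset=8
value=18 offset=13
value=33 offset=20
value=1 offset=23
value=0 offset=24

Derivation:
Read 1: bits[0:8] width=8 -> value=224 (bin 11100000); offset now 8 = byte 1 bit 0; 16 bits remain
Read 2: bits[8:13] width=5 -> value=18 (bin 10010); offset now 13 = byte 1 bit 5; 11 bits remain
Read 3: bits[13:20] width=7 -> value=33 (bin 0100001); offset now 20 = byte 2 bit 4; 4 bits remain
Read 4: bits[20:23] width=3 -> value=1 (bin 001); offset now 23 = byte 2 bit 7; 1 bits remain
Read 5: bits[23:24] width=1 -> value=0 (bin 0); offset now 24 = byte 3 bit 0; 0 bits remain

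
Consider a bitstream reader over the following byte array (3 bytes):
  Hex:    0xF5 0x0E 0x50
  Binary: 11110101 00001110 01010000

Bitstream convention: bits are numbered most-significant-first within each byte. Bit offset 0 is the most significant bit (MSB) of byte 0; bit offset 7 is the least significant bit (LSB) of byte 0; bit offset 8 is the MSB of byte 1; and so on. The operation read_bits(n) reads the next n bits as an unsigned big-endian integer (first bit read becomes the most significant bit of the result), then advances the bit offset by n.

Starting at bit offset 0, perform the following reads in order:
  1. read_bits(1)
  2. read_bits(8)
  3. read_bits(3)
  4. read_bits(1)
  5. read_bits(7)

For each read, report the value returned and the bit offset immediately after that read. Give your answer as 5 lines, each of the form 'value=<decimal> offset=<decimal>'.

Read 1: bits[0:1] width=1 -> value=1 (bin 1); offset now 1 = byte 0 bit 1; 23 bits remain
Read 2: bits[1:9] width=8 -> value=234 (bin 11101010); offset now 9 = byte 1 bit 1; 15 bits remain
Read 3: bits[9:12] width=3 -> value=0 (bin 000); offset now 12 = byte 1 bit 4; 12 bits remain
Read 4: bits[12:13] width=1 -> value=1 (bin 1); offset now 13 = byte 1 bit 5; 11 bits remain
Read 5: bits[13:20] width=7 -> value=101 (bin 1100101); offset now 20 = byte 2 bit 4; 4 bits remain

Answer: value=1 offset=1
value=234 offset=9
value=0 offset=12
value=1 offset=13
value=101 offset=20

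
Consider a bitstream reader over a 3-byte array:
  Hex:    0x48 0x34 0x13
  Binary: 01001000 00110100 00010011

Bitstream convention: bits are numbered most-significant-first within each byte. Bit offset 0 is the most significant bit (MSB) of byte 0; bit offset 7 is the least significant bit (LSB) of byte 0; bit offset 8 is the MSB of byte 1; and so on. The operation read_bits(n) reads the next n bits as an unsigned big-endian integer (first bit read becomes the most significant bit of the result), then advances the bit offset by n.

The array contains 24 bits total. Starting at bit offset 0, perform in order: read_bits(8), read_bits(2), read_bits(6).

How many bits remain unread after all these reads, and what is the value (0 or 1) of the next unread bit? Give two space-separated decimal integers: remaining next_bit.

Read 1: bits[0:8] width=8 -> value=72 (bin 01001000); offset now 8 = byte 1 bit 0; 16 bits remain
Read 2: bits[8:10] width=2 -> value=0 (bin 00); offset now 10 = byte 1 bit 2; 14 bits remain
Read 3: bits[10:16] width=6 -> value=52 (bin 110100); offset now 16 = byte 2 bit 0; 8 bits remain

Answer: 8 0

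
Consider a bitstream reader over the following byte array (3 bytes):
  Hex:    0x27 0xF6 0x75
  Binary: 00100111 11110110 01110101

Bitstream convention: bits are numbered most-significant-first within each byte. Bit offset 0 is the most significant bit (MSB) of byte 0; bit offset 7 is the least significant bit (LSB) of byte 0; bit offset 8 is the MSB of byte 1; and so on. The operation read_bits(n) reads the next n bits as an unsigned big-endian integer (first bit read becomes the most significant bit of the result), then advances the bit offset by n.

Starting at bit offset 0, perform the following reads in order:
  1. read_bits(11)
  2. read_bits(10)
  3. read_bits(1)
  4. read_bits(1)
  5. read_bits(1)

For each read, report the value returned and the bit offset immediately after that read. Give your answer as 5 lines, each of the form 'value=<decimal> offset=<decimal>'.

Answer: value=319 offset=11
value=718 offset=21
value=1 offset=22
value=0 offset=23
value=1 offset=24

Derivation:
Read 1: bits[0:11] width=11 -> value=319 (bin 00100111111); offset now 11 = byte 1 bit 3; 13 bits remain
Read 2: bits[11:21] width=10 -> value=718 (bin 1011001110); offset now 21 = byte 2 bit 5; 3 bits remain
Read 3: bits[21:22] width=1 -> value=1 (bin 1); offset now 22 = byte 2 bit 6; 2 bits remain
Read 4: bits[22:23] width=1 -> value=0 (bin 0); offset now 23 = byte 2 bit 7; 1 bits remain
Read 5: bits[23:24] width=1 -> value=1 (bin 1); offset now 24 = byte 3 bit 0; 0 bits remain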